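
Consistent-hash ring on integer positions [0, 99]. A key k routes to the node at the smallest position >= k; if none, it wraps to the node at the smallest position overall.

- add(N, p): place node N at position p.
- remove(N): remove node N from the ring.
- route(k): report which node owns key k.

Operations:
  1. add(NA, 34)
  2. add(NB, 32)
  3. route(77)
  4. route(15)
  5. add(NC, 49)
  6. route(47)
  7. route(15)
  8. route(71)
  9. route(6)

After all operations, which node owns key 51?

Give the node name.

Op 1: add NA@34 -> ring=[34:NA]
Op 2: add NB@32 -> ring=[32:NB,34:NA]
Op 3: route key 77: none >= 77, wrap to smallest pos 32 -> NB
Op 4: route key 15: smallest pos >= 15 is 32 -> NB
Op 5: add NC@49 -> ring=[32:NB,34:NA,49:NC]
Op 6: route key 47: smallest pos >= 47 is 49 -> NC
Op 7: route key 15: smallest pos >= 15 is 32 -> NB
Op 8: route key 71: none >= 71, wrap to smallest pos 32 -> NB
Op 9: route key 6: smallest pos >= 6 is 32 -> NB
Final route key 51: none >= 51, wrap to smallest pos 32 -> NB

Answer: NB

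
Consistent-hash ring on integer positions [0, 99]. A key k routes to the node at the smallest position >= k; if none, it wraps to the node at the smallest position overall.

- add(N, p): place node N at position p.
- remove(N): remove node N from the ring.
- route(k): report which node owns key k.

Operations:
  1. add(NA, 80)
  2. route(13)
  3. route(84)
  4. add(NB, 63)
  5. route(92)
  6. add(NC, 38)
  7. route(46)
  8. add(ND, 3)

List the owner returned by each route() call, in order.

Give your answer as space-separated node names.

Answer: NA NA NB NB

Derivation:
Op 1: add NA@80 -> ring=[80:NA]
Op 2: route key 13: smallest pos >= 13 is 80 -> NA
Op 3: route key 84: none >= 84, wrap to smallest pos 80 -> NA
Op 4: add NB@63 -> ring=[63:NB,80:NA]
Op 5: route key 92: none >= 92, wrap to smallest pos 63 -> NB
Op 6: add NC@38 -> ring=[38:NC,63:NB,80:NA]
Op 7: route key 46: smallest pos >= 46 is 63 -> NB
Op 8: add ND@3 -> ring=[3:ND,38:NC,63:NB,80:NA]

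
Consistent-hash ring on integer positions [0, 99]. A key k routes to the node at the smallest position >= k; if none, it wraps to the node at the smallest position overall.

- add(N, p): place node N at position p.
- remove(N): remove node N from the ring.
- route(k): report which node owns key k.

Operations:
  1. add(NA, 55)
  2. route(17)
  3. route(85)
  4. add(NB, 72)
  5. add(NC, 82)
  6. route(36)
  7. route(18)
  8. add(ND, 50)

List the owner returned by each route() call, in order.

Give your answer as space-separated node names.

Op 1: add NA@55 -> ring=[55:NA]
Op 2: route key 17: smallest pos >= 17 is 55 -> NA
Op 3: route key 85: none >= 85, wrap to smallest pos 55 -> NA
Op 4: add NB@72 -> ring=[55:NA,72:NB]
Op 5: add NC@82 -> ring=[55:NA,72:NB,82:NC]
Op 6: route key 36: smallest pos >= 36 is 55 -> NA
Op 7: route key 18: smallest pos >= 18 is 55 -> NA
Op 8: add ND@50 -> ring=[50:ND,55:NA,72:NB,82:NC]

Answer: NA NA NA NA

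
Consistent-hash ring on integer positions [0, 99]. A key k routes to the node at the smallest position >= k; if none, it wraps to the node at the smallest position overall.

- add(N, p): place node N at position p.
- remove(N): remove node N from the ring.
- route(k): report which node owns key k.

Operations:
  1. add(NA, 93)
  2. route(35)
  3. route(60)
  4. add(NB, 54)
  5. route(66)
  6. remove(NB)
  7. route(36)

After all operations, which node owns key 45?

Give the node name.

Answer: NA

Derivation:
Op 1: add NA@93 -> ring=[93:NA]
Op 2: route key 35: smallest pos >= 35 is 93 -> NA
Op 3: route key 60: smallest pos >= 60 is 93 -> NA
Op 4: add NB@54 -> ring=[54:NB,93:NA]
Op 5: route key 66: smallest pos >= 66 is 93 -> NA
Op 6: remove NB -> ring=[93:NA]
Op 7: route key 36: smallest pos >= 36 is 93 -> NA
Final route key 45: smallest pos >= 45 is 93 -> NA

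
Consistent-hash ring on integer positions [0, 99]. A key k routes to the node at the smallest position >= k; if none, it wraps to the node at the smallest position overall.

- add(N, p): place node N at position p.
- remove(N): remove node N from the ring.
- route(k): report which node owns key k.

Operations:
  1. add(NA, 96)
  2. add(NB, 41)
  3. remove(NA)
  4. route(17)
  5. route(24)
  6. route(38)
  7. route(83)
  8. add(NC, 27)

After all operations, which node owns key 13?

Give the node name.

Op 1: add NA@96 -> ring=[96:NA]
Op 2: add NB@41 -> ring=[41:NB,96:NA]
Op 3: remove NA -> ring=[41:NB]
Op 4: route key 17: smallest pos >= 17 is 41 -> NB
Op 5: route key 24: smallest pos >= 24 is 41 -> NB
Op 6: route key 38: smallest pos >= 38 is 41 -> NB
Op 7: route key 83: none >= 83, wrap to smallest pos 41 -> NB
Op 8: add NC@27 -> ring=[27:NC,41:NB]
Final route key 13: smallest pos >= 13 is 27 -> NC

Answer: NC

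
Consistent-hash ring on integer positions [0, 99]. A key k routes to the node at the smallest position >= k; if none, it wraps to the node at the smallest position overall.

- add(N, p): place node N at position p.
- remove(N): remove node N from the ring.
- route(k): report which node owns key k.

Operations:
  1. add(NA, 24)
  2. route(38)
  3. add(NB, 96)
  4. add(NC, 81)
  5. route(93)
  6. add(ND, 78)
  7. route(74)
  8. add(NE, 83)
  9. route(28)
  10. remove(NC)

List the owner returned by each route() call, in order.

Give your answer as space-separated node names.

Answer: NA NB ND ND

Derivation:
Op 1: add NA@24 -> ring=[24:NA]
Op 2: route key 38: none >= 38, wrap to smallest pos 24 -> NA
Op 3: add NB@96 -> ring=[24:NA,96:NB]
Op 4: add NC@81 -> ring=[24:NA,81:NC,96:NB]
Op 5: route key 93: smallest pos >= 93 is 96 -> NB
Op 6: add ND@78 -> ring=[24:NA,78:ND,81:NC,96:NB]
Op 7: route key 74: smallest pos >= 74 is 78 -> ND
Op 8: add NE@83 -> ring=[24:NA,78:ND,81:NC,83:NE,96:NB]
Op 9: route key 28: smallest pos >= 28 is 78 -> ND
Op 10: remove NC -> ring=[24:NA,78:ND,83:NE,96:NB]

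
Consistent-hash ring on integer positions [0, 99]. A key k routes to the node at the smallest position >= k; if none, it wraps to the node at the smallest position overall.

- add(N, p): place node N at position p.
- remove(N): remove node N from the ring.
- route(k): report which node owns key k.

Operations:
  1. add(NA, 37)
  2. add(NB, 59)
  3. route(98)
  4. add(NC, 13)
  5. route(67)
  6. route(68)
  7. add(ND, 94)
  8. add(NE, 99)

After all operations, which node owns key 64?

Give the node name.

Op 1: add NA@37 -> ring=[37:NA]
Op 2: add NB@59 -> ring=[37:NA,59:NB]
Op 3: route key 98: none >= 98, wrap to smallest pos 37 -> NA
Op 4: add NC@13 -> ring=[13:NC,37:NA,59:NB]
Op 5: route key 67: none >= 67, wrap to smallest pos 13 -> NC
Op 6: route key 68: none >= 68, wrap to smallest pos 13 -> NC
Op 7: add ND@94 -> ring=[13:NC,37:NA,59:NB,94:ND]
Op 8: add NE@99 -> ring=[13:NC,37:NA,59:NB,94:ND,99:NE]
Final route key 64: smallest pos >= 64 is 94 -> ND

Answer: ND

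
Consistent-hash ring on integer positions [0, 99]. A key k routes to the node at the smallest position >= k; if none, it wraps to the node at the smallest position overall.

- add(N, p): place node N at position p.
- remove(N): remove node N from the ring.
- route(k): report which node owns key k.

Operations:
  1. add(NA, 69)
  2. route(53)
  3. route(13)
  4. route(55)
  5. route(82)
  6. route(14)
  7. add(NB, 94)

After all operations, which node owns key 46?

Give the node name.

Op 1: add NA@69 -> ring=[69:NA]
Op 2: route key 53: smallest pos >= 53 is 69 -> NA
Op 3: route key 13: smallest pos >= 13 is 69 -> NA
Op 4: route key 55: smallest pos >= 55 is 69 -> NA
Op 5: route key 82: none >= 82, wrap to smallest pos 69 -> NA
Op 6: route key 14: smallest pos >= 14 is 69 -> NA
Op 7: add NB@94 -> ring=[69:NA,94:NB]
Final route key 46: smallest pos >= 46 is 69 -> NA

Answer: NA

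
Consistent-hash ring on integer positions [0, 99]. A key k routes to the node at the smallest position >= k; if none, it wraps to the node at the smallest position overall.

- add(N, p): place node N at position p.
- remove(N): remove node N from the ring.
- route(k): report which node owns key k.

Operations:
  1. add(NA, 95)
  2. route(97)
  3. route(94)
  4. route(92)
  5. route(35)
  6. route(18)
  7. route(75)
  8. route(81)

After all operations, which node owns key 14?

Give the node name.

Answer: NA

Derivation:
Op 1: add NA@95 -> ring=[95:NA]
Op 2: route key 97: none >= 97, wrap to smallest pos 95 -> NA
Op 3: route key 94: smallest pos >= 94 is 95 -> NA
Op 4: route key 92: smallest pos >= 92 is 95 -> NA
Op 5: route key 35: smallest pos >= 35 is 95 -> NA
Op 6: route key 18: smallest pos >= 18 is 95 -> NA
Op 7: route key 75: smallest pos >= 75 is 95 -> NA
Op 8: route key 81: smallest pos >= 81 is 95 -> NA
Final route key 14: smallest pos >= 14 is 95 -> NA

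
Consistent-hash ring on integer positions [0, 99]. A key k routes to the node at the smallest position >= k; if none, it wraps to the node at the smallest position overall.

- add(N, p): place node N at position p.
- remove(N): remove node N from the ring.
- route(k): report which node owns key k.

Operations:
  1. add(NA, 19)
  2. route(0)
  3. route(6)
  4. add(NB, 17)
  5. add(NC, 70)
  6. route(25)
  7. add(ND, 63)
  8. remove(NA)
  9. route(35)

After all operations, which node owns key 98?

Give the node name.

Op 1: add NA@19 -> ring=[19:NA]
Op 2: route key 0: smallest pos >= 0 is 19 -> NA
Op 3: route key 6: smallest pos >= 6 is 19 -> NA
Op 4: add NB@17 -> ring=[17:NB,19:NA]
Op 5: add NC@70 -> ring=[17:NB,19:NA,70:NC]
Op 6: route key 25: smallest pos >= 25 is 70 -> NC
Op 7: add ND@63 -> ring=[17:NB,19:NA,63:ND,70:NC]
Op 8: remove NA -> ring=[17:NB,63:ND,70:NC]
Op 9: route key 35: smallest pos >= 35 is 63 -> ND
Final route key 98: none >= 98, wrap to smallest pos 17 -> NB

Answer: NB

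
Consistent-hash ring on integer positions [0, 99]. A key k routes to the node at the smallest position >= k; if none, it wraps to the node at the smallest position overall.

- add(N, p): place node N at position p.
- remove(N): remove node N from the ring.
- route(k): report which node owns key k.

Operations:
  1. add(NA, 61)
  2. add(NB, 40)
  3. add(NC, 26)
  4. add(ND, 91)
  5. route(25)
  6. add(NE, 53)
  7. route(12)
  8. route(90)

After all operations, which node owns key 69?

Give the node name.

Op 1: add NA@61 -> ring=[61:NA]
Op 2: add NB@40 -> ring=[40:NB,61:NA]
Op 3: add NC@26 -> ring=[26:NC,40:NB,61:NA]
Op 4: add ND@91 -> ring=[26:NC,40:NB,61:NA,91:ND]
Op 5: route key 25: smallest pos >= 25 is 26 -> NC
Op 6: add NE@53 -> ring=[26:NC,40:NB,53:NE,61:NA,91:ND]
Op 7: route key 12: smallest pos >= 12 is 26 -> NC
Op 8: route key 90: smallest pos >= 90 is 91 -> ND
Final route key 69: smallest pos >= 69 is 91 -> ND

Answer: ND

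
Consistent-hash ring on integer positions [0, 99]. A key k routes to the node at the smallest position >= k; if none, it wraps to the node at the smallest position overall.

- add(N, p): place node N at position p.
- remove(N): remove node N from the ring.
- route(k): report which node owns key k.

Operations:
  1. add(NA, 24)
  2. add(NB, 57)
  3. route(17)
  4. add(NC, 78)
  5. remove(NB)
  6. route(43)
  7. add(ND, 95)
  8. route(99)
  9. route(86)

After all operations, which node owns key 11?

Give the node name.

Answer: NA

Derivation:
Op 1: add NA@24 -> ring=[24:NA]
Op 2: add NB@57 -> ring=[24:NA,57:NB]
Op 3: route key 17: smallest pos >= 17 is 24 -> NA
Op 4: add NC@78 -> ring=[24:NA,57:NB,78:NC]
Op 5: remove NB -> ring=[24:NA,78:NC]
Op 6: route key 43: smallest pos >= 43 is 78 -> NC
Op 7: add ND@95 -> ring=[24:NA,78:NC,95:ND]
Op 8: route key 99: none >= 99, wrap to smallest pos 24 -> NA
Op 9: route key 86: smallest pos >= 86 is 95 -> ND
Final route key 11: smallest pos >= 11 is 24 -> NA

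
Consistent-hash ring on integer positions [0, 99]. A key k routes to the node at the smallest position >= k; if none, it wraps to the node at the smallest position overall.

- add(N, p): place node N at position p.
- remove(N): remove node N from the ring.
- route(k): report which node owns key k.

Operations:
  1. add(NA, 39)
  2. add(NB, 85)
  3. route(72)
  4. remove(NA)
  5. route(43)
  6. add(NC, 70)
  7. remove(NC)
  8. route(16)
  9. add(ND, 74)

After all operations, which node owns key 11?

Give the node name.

Op 1: add NA@39 -> ring=[39:NA]
Op 2: add NB@85 -> ring=[39:NA,85:NB]
Op 3: route key 72: smallest pos >= 72 is 85 -> NB
Op 4: remove NA -> ring=[85:NB]
Op 5: route key 43: smallest pos >= 43 is 85 -> NB
Op 6: add NC@70 -> ring=[70:NC,85:NB]
Op 7: remove NC -> ring=[85:NB]
Op 8: route key 16: smallest pos >= 16 is 85 -> NB
Op 9: add ND@74 -> ring=[74:ND,85:NB]
Final route key 11: smallest pos >= 11 is 74 -> ND

Answer: ND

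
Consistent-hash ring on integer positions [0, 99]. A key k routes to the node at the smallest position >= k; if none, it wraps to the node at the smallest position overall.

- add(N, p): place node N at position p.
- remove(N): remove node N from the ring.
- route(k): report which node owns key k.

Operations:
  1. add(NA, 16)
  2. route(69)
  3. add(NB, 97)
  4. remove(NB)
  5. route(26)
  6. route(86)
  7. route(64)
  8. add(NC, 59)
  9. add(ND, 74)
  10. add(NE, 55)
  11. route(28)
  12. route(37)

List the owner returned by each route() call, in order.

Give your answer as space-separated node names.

Answer: NA NA NA NA NE NE

Derivation:
Op 1: add NA@16 -> ring=[16:NA]
Op 2: route key 69: none >= 69, wrap to smallest pos 16 -> NA
Op 3: add NB@97 -> ring=[16:NA,97:NB]
Op 4: remove NB -> ring=[16:NA]
Op 5: route key 26: none >= 26, wrap to smallest pos 16 -> NA
Op 6: route key 86: none >= 86, wrap to smallest pos 16 -> NA
Op 7: route key 64: none >= 64, wrap to smallest pos 16 -> NA
Op 8: add NC@59 -> ring=[16:NA,59:NC]
Op 9: add ND@74 -> ring=[16:NA,59:NC,74:ND]
Op 10: add NE@55 -> ring=[16:NA,55:NE,59:NC,74:ND]
Op 11: route key 28: smallest pos >= 28 is 55 -> NE
Op 12: route key 37: smallest pos >= 37 is 55 -> NE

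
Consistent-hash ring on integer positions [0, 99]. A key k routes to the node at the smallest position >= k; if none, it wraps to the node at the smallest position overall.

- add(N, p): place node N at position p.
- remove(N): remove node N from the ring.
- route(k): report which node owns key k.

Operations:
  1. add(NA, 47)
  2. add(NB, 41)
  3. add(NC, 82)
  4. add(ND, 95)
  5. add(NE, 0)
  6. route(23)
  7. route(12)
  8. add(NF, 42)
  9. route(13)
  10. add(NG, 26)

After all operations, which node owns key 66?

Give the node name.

Answer: NC

Derivation:
Op 1: add NA@47 -> ring=[47:NA]
Op 2: add NB@41 -> ring=[41:NB,47:NA]
Op 3: add NC@82 -> ring=[41:NB,47:NA,82:NC]
Op 4: add ND@95 -> ring=[41:NB,47:NA,82:NC,95:ND]
Op 5: add NE@0 -> ring=[0:NE,41:NB,47:NA,82:NC,95:ND]
Op 6: route key 23: smallest pos >= 23 is 41 -> NB
Op 7: route key 12: smallest pos >= 12 is 41 -> NB
Op 8: add NF@42 -> ring=[0:NE,41:NB,42:NF,47:NA,82:NC,95:ND]
Op 9: route key 13: smallest pos >= 13 is 41 -> NB
Op 10: add NG@26 -> ring=[0:NE,26:NG,41:NB,42:NF,47:NA,82:NC,95:ND]
Final route key 66: smallest pos >= 66 is 82 -> NC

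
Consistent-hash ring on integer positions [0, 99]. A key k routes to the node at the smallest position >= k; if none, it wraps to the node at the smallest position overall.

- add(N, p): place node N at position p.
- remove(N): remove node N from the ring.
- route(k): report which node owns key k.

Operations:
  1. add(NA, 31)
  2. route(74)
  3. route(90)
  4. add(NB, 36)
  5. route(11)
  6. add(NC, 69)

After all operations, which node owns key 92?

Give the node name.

Op 1: add NA@31 -> ring=[31:NA]
Op 2: route key 74: none >= 74, wrap to smallest pos 31 -> NA
Op 3: route key 90: none >= 90, wrap to smallest pos 31 -> NA
Op 4: add NB@36 -> ring=[31:NA,36:NB]
Op 5: route key 11: smallest pos >= 11 is 31 -> NA
Op 6: add NC@69 -> ring=[31:NA,36:NB,69:NC]
Final route key 92: none >= 92, wrap to smallest pos 31 -> NA

Answer: NA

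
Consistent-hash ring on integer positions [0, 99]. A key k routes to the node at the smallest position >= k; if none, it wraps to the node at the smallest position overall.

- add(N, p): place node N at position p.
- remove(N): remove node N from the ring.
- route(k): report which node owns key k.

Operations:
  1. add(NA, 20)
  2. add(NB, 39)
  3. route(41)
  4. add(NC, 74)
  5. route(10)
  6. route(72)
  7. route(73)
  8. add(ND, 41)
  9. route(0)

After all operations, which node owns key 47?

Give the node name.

Op 1: add NA@20 -> ring=[20:NA]
Op 2: add NB@39 -> ring=[20:NA,39:NB]
Op 3: route key 41: none >= 41, wrap to smallest pos 20 -> NA
Op 4: add NC@74 -> ring=[20:NA,39:NB,74:NC]
Op 5: route key 10: smallest pos >= 10 is 20 -> NA
Op 6: route key 72: smallest pos >= 72 is 74 -> NC
Op 7: route key 73: smallest pos >= 73 is 74 -> NC
Op 8: add ND@41 -> ring=[20:NA,39:NB,41:ND,74:NC]
Op 9: route key 0: smallest pos >= 0 is 20 -> NA
Final route key 47: smallest pos >= 47 is 74 -> NC

Answer: NC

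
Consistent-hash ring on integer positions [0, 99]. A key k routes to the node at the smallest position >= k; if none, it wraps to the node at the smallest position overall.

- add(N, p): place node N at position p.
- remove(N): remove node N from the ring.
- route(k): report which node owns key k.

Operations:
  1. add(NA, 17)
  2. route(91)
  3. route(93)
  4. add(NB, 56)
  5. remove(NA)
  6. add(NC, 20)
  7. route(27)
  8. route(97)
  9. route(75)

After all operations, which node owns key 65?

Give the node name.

Answer: NC

Derivation:
Op 1: add NA@17 -> ring=[17:NA]
Op 2: route key 91: none >= 91, wrap to smallest pos 17 -> NA
Op 3: route key 93: none >= 93, wrap to smallest pos 17 -> NA
Op 4: add NB@56 -> ring=[17:NA,56:NB]
Op 5: remove NA -> ring=[56:NB]
Op 6: add NC@20 -> ring=[20:NC,56:NB]
Op 7: route key 27: smallest pos >= 27 is 56 -> NB
Op 8: route key 97: none >= 97, wrap to smallest pos 20 -> NC
Op 9: route key 75: none >= 75, wrap to smallest pos 20 -> NC
Final route key 65: none >= 65, wrap to smallest pos 20 -> NC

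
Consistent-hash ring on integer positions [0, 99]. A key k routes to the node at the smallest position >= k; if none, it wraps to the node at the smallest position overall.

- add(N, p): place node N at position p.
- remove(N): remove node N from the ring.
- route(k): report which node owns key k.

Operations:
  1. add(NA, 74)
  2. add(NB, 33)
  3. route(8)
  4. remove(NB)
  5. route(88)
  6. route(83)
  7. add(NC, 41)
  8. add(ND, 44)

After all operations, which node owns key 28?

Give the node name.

Answer: NC

Derivation:
Op 1: add NA@74 -> ring=[74:NA]
Op 2: add NB@33 -> ring=[33:NB,74:NA]
Op 3: route key 8: smallest pos >= 8 is 33 -> NB
Op 4: remove NB -> ring=[74:NA]
Op 5: route key 88: none >= 88, wrap to smallest pos 74 -> NA
Op 6: route key 83: none >= 83, wrap to smallest pos 74 -> NA
Op 7: add NC@41 -> ring=[41:NC,74:NA]
Op 8: add ND@44 -> ring=[41:NC,44:ND,74:NA]
Final route key 28: smallest pos >= 28 is 41 -> NC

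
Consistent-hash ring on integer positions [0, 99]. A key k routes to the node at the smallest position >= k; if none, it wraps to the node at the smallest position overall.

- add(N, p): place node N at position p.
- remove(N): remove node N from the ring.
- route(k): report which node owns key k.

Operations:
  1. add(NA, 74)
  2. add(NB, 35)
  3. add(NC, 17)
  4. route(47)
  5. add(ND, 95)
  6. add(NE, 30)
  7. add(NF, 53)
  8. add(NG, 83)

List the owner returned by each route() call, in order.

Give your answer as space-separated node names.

Op 1: add NA@74 -> ring=[74:NA]
Op 2: add NB@35 -> ring=[35:NB,74:NA]
Op 3: add NC@17 -> ring=[17:NC,35:NB,74:NA]
Op 4: route key 47: smallest pos >= 47 is 74 -> NA
Op 5: add ND@95 -> ring=[17:NC,35:NB,74:NA,95:ND]
Op 6: add NE@30 -> ring=[17:NC,30:NE,35:NB,74:NA,95:ND]
Op 7: add NF@53 -> ring=[17:NC,30:NE,35:NB,53:NF,74:NA,95:ND]
Op 8: add NG@83 -> ring=[17:NC,30:NE,35:NB,53:NF,74:NA,83:NG,95:ND]

Answer: NA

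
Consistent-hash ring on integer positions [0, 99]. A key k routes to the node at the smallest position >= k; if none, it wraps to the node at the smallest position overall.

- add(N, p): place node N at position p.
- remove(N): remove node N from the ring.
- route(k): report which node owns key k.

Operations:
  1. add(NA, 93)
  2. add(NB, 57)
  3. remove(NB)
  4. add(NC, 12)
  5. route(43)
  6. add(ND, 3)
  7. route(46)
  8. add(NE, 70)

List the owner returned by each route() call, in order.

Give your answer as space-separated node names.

Op 1: add NA@93 -> ring=[93:NA]
Op 2: add NB@57 -> ring=[57:NB,93:NA]
Op 3: remove NB -> ring=[93:NA]
Op 4: add NC@12 -> ring=[12:NC,93:NA]
Op 5: route key 43: smallest pos >= 43 is 93 -> NA
Op 6: add ND@3 -> ring=[3:ND,12:NC,93:NA]
Op 7: route key 46: smallest pos >= 46 is 93 -> NA
Op 8: add NE@70 -> ring=[3:ND,12:NC,70:NE,93:NA]

Answer: NA NA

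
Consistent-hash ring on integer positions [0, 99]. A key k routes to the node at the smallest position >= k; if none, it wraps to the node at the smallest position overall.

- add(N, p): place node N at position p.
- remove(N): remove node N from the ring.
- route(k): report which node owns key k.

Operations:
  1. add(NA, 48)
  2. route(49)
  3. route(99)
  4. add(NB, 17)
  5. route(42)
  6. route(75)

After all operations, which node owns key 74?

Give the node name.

Answer: NB

Derivation:
Op 1: add NA@48 -> ring=[48:NA]
Op 2: route key 49: none >= 49, wrap to smallest pos 48 -> NA
Op 3: route key 99: none >= 99, wrap to smallest pos 48 -> NA
Op 4: add NB@17 -> ring=[17:NB,48:NA]
Op 5: route key 42: smallest pos >= 42 is 48 -> NA
Op 6: route key 75: none >= 75, wrap to smallest pos 17 -> NB
Final route key 74: none >= 74, wrap to smallest pos 17 -> NB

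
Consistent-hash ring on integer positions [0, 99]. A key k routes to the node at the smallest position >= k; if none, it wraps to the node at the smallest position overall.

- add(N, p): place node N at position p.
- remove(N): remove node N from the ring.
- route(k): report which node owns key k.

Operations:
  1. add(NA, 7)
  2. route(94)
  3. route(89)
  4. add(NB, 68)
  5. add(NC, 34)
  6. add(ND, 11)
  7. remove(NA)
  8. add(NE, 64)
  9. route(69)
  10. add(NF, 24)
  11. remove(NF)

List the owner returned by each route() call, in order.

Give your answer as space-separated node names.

Answer: NA NA ND

Derivation:
Op 1: add NA@7 -> ring=[7:NA]
Op 2: route key 94: none >= 94, wrap to smallest pos 7 -> NA
Op 3: route key 89: none >= 89, wrap to smallest pos 7 -> NA
Op 4: add NB@68 -> ring=[7:NA,68:NB]
Op 5: add NC@34 -> ring=[7:NA,34:NC,68:NB]
Op 6: add ND@11 -> ring=[7:NA,11:ND,34:NC,68:NB]
Op 7: remove NA -> ring=[11:ND,34:NC,68:NB]
Op 8: add NE@64 -> ring=[11:ND,34:NC,64:NE,68:NB]
Op 9: route key 69: none >= 69, wrap to smallest pos 11 -> ND
Op 10: add NF@24 -> ring=[11:ND,24:NF,34:NC,64:NE,68:NB]
Op 11: remove NF -> ring=[11:ND,34:NC,64:NE,68:NB]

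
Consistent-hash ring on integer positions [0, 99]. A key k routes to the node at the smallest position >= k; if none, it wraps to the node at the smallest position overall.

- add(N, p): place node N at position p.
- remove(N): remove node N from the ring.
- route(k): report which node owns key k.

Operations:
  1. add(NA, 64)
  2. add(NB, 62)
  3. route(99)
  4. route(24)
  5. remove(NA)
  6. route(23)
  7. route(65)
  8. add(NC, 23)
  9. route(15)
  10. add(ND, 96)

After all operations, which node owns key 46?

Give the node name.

Answer: NB

Derivation:
Op 1: add NA@64 -> ring=[64:NA]
Op 2: add NB@62 -> ring=[62:NB,64:NA]
Op 3: route key 99: none >= 99, wrap to smallest pos 62 -> NB
Op 4: route key 24: smallest pos >= 24 is 62 -> NB
Op 5: remove NA -> ring=[62:NB]
Op 6: route key 23: smallest pos >= 23 is 62 -> NB
Op 7: route key 65: none >= 65, wrap to smallest pos 62 -> NB
Op 8: add NC@23 -> ring=[23:NC,62:NB]
Op 9: route key 15: smallest pos >= 15 is 23 -> NC
Op 10: add ND@96 -> ring=[23:NC,62:NB,96:ND]
Final route key 46: smallest pos >= 46 is 62 -> NB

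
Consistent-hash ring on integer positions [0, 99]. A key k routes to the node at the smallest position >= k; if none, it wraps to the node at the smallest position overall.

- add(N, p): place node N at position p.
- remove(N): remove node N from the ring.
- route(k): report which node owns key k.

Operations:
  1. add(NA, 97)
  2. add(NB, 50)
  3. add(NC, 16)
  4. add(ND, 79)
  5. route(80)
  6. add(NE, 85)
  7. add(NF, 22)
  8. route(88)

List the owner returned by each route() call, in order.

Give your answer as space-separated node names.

Op 1: add NA@97 -> ring=[97:NA]
Op 2: add NB@50 -> ring=[50:NB,97:NA]
Op 3: add NC@16 -> ring=[16:NC,50:NB,97:NA]
Op 4: add ND@79 -> ring=[16:NC,50:NB,79:ND,97:NA]
Op 5: route key 80: smallest pos >= 80 is 97 -> NA
Op 6: add NE@85 -> ring=[16:NC,50:NB,79:ND,85:NE,97:NA]
Op 7: add NF@22 -> ring=[16:NC,22:NF,50:NB,79:ND,85:NE,97:NA]
Op 8: route key 88: smallest pos >= 88 is 97 -> NA

Answer: NA NA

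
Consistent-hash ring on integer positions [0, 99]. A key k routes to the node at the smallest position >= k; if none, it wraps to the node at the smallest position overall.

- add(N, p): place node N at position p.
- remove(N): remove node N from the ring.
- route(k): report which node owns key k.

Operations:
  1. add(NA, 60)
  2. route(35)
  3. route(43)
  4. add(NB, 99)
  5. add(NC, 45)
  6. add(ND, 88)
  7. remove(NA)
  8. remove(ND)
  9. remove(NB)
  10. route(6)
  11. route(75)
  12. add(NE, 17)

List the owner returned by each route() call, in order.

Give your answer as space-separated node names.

Answer: NA NA NC NC

Derivation:
Op 1: add NA@60 -> ring=[60:NA]
Op 2: route key 35: smallest pos >= 35 is 60 -> NA
Op 3: route key 43: smallest pos >= 43 is 60 -> NA
Op 4: add NB@99 -> ring=[60:NA,99:NB]
Op 5: add NC@45 -> ring=[45:NC,60:NA,99:NB]
Op 6: add ND@88 -> ring=[45:NC,60:NA,88:ND,99:NB]
Op 7: remove NA -> ring=[45:NC,88:ND,99:NB]
Op 8: remove ND -> ring=[45:NC,99:NB]
Op 9: remove NB -> ring=[45:NC]
Op 10: route key 6: smallest pos >= 6 is 45 -> NC
Op 11: route key 75: none >= 75, wrap to smallest pos 45 -> NC
Op 12: add NE@17 -> ring=[17:NE,45:NC]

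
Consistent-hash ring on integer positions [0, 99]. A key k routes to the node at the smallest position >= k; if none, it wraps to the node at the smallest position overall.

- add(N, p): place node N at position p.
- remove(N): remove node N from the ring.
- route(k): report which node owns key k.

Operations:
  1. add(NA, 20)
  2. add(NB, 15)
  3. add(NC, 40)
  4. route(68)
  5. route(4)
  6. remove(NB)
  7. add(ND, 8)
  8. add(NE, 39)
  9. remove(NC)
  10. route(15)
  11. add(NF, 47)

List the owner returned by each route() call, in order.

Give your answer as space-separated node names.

Answer: NB NB NA

Derivation:
Op 1: add NA@20 -> ring=[20:NA]
Op 2: add NB@15 -> ring=[15:NB,20:NA]
Op 3: add NC@40 -> ring=[15:NB,20:NA,40:NC]
Op 4: route key 68: none >= 68, wrap to smallest pos 15 -> NB
Op 5: route key 4: smallest pos >= 4 is 15 -> NB
Op 6: remove NB -> ring=[20:NA,40:NC]
Op 7: add ND@8 -> ring=[8:ND,20:NA,40:NC]
Op 8: add NE@39 -> ring=[8:ND,20:NA,39:NE,40:NC]
Op 9: remove NC -> ring=[8:ND,20:NA,39:NE]
Op 10: route key 15: smallest pos >= 15 is 20 -> NA
Op 11: add NF@47 -> ring=[8:ND,20:NA,39:NE,47:NF]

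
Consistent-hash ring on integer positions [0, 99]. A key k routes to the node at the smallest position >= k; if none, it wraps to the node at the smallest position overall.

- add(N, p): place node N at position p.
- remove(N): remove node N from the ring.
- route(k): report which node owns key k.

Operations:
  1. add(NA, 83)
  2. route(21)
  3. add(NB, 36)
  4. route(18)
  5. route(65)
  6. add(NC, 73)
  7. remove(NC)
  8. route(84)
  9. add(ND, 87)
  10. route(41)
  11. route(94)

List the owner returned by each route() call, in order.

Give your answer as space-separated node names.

Answer: NA NB NA NB NA NB

Derivation:
Op 1: add NA@83 -> ring=[83:NA]
Op 2: route key 21: smallest pos >= 21 is 83 -> NA
Op 3: add NB@36 -> ring=[36:NB,83:NA]
Op 4: route key 18: smallest pos >= 18 is 36 -> NB
Op 5: route key 65: smallest pos >= 65 is 83 -> NA
Op 6: add NC@73 -> ring=[36:NB,73:NC,83:NA]
Op 7: remove NC -> ring=[36:NB,83:NA]
Op 8: route key 84: none >= 84, wrap to smallest pos 36 -> NB
Op 9: add ND@87 -> ring=[36:NB,83:NA,87:ND]
Op 10: route key 41: smallest pos >= 41 is 83 -> NA
Op 11: route key 94: none >= 94, wrap to smallest pos 36 -> NB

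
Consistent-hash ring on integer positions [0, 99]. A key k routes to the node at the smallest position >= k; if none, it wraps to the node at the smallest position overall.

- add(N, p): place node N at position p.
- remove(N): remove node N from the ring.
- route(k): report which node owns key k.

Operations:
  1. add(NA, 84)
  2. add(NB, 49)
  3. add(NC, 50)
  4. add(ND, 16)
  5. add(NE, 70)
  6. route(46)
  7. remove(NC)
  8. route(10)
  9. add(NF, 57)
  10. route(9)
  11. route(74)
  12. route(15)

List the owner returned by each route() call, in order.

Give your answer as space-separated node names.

Answer: NB ND ND NA ND

Derivation:
Op 1: add NA@84 -> ring=[84:NA]
Op 2: add NB@49 -> ring=[49:NB,84:NA]
Op 3: add NC@50 -> ring=[49:NB,50:NC,84:NA]
Op 4: add ND@16 -> ring=[16:ND,49:NB,50:NC,84:NA]
Op 5: add NE@70 -> ring=[16:ND,49:NB,50:NC,70:NE,84:NA]
Op 6: route key 46: smallest pos >= 46 is 49 -> NB
Op 7: remove NC -> ring=[16:ND,49:NB,70:NE,84:NA]
Op 8: route key 10: smallest pos >= 10 is 16 -> ND
Op 9: add NF@57 -> ring=[16:ND,49:NB,57:NF,70:NE,84:NA]
Op 10: route key 9: smallest pos >= 9 is 16 -> ND
Op 11: route key 74: smallest pos >= 74 is 84 -> NA
Op 12: route key 15: smallest pos >= 15 is 16 -> ND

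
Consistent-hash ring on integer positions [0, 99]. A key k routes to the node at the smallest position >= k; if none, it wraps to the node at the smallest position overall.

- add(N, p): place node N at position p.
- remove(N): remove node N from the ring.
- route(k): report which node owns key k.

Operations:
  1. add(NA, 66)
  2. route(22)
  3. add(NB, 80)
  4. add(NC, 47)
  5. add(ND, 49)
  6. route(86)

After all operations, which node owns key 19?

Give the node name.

Op 1: add NA@66 -> ring=[66:NA]
Op 2: route key 22: smallest pos >= 22 is 66 -> NA
Op 3: add NB@80 -> ring=[66:NA,80:NB]
Op 4: add NC@47 -> ring=[47:NC,66:NA,80:NB]
Op 5: add ND@49 -> ring=[47:NC,49:ND,66:NA,80:NB]
Op 6: route key 86: none >= 86, wrap to smallest pos 47 -> NC
Final route key 19: smallest pos >= 19 is 47 -> NC

Answer: NC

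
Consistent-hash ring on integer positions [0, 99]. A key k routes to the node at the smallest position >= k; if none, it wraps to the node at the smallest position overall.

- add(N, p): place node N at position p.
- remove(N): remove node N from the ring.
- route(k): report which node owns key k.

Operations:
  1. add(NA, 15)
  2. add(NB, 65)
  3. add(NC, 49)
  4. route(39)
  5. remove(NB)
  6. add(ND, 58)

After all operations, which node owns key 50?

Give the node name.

Answer: ND

Derivation:
Op 1: add NA@15 -> ring=[15:NA]
Op 2: add NB@65 -> ring=[15:NA,65:NB]
Op 3: add NC@49 -> ring=[15:NA,49:NC,65:NB]
Op 4: route key 39: smallest pos >= 39 is 49 -> NC
Op 5: remove NB -> ring=[15:NA,49:NC]
Op 6: add ND@58 -> ring=[15:NA,49:NC,58:ND]
Final route key 50: smallest pos >= 50 is 58 -> ND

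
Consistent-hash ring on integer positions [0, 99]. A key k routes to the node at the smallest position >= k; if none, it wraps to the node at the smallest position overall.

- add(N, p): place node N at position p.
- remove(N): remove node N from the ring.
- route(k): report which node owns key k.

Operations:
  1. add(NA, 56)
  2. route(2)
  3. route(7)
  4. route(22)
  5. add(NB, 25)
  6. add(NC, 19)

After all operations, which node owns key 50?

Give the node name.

Answer: NA

Derivation:
Op 1: add NA@56 -> ring=[56:NA]
Op 2: route key 2: smallest pos >= 2 is 56 -> NA
Op 3: route key 7: smallest pos >= 7 is 56 -> NA
Op 4: route key 22: smallest pos >= 22 is 56 -> NA
Op 5: add NB@25 -> ring=[25:NB,56:NA]
Op 6: add NC@19 -> ring=[19:NC,25:NB,56:NA]
Final route key 50: smallest pos >= 50 is 56 -> NA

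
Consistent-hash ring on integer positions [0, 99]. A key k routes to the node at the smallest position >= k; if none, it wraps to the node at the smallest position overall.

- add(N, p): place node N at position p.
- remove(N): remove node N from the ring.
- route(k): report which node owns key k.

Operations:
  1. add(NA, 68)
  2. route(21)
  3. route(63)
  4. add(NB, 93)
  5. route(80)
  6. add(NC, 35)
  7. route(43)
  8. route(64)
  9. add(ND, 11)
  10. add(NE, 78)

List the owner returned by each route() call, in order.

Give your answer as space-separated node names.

Op 1: add NA@68 -> ring=[68:NA]
Op 2: route key 21: smallest pos >= 21 is 68 -> NA
Op 3: route key 63: smallest pos >= 63 is 68 -> NA
Op 4: add NB@93 -> ring=[68:NA,93:NB]
Op 5: route key 80: smallest pos >= 80 is 93 -> NB
Op 6: add NC@35 -> ring=[35:NC,68:NA,93:NB]
Op 7: route key 43: smallest pos >= 43 is 68 -> NA
Op 8: route key 64: smallest pos >= 64 is 68 -> NA
Op 9: add ND@11 -> ring=[11:ND,35:NC,68:NA,93:NB]
Op 10: add NE@78 -> ring=[11:ND,35:NC,68:NA,78:NE,93:NB]

Answer: NA NA NB NA NA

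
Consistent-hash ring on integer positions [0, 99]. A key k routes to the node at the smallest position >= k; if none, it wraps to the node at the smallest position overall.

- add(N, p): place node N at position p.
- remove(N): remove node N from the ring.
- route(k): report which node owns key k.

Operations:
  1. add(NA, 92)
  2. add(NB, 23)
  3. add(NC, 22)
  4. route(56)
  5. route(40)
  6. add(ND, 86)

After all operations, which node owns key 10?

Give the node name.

Op 1: add NA@92 -> ring=[92:NA]
Op 2: add NB@23 -> ring=[23:NB,92:NA]
Op 3: add NC@22 -> ring=[22:NC,23:NB,92:NA]
Op 4: route key 56: smallest pos >= 56 is 92 -> NA
Op 5: route key 40: smallest pos >= 40 is 92 -> NA
Op 6: add ND@86 -> ring=[22:NC,23:NB,86:ND,92:NA]
Final route key 10: smallest pos >= 10 is 22 -> NC

Answer: NC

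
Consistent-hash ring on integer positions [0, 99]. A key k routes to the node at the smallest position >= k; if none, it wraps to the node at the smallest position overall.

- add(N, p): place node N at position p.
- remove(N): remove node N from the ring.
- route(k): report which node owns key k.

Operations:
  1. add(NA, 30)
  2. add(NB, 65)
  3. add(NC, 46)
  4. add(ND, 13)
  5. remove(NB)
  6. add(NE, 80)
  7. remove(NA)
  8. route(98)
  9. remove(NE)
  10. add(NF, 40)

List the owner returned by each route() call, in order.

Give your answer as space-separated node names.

Op 1: add NA@30 -> ring=[30:NA]
Op 2: add NB@65 -> ring=[30:NA,65:NB]
Op 3: add NC@46 -> ring=[30:NA,46:NC,65:NB]
Op 4: add ND@13 -> ring=[13:ND,30:NA,46:NC,65:NB]
Op 5: remove NB -> ring=[13:ND,30:NA,46:NC]
Op 6: add NE@80 -> ring=[13:ND,30:NA,46:NC,80:NE]
Op 7: remove NA -> ring=[13:ND,46:NC,80:NE]
Op 8: route key 98: none >= 98, wrap to smallest pos 13 -> ND
Op 9: remove NE -> ring=[13:ND,46:NC]
Op 10: add NF@40 -> ring=[13:ND,40:NF,46:NC]

Answer: ND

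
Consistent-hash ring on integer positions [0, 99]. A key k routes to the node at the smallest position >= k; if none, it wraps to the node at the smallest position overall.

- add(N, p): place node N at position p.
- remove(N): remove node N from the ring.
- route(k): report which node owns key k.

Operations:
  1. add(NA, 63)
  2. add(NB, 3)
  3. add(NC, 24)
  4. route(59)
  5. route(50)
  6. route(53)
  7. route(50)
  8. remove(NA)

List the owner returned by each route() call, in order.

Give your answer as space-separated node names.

Op 1: add NA@63 -> ring=[63:NA]
Op 2: add NB@3 -> ring=[3:NB,63:NA]
Op 3: add NC@24 -> ring=[3:NB,24:NC,63:NA]
Op 4: route key 59: smallest pos >= 59 is 63 -> NA
Op 5: route key 50: smallest pos >= 50 is 63 -> NA
Op 6: route key 53: smallest pos >= 53 is 63 -> NA
Op 7: route key 50: smallest pos >= 50 is 63 -> NA
Op 8: remove NA -> ring=[3:NB,24:NC]

Answer: NA NA NA NA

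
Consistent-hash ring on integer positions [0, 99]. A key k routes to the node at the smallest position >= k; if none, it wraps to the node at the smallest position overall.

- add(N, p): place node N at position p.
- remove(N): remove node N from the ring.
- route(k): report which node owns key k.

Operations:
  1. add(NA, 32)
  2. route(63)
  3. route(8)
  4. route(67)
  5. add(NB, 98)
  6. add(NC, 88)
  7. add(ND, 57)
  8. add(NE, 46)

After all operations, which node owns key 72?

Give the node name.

Answer: NC

Derivation:
Op 1: add NA@32 -> ring=[32:NA]
Op 2: route key 63: none >= 63, wrap to smallest pos 32 -> NA
Op 3: route key 8: smallest pos >= 8 is 32 -> NA
Op 4: route key 67: none >= 67, wrap to smallest pos 32 -> NA
Op 5: add NB@98 -> ring=[32:NA,98:NB]
Op 6: add NC@88 -> ring=[32:NA,88:NC,98:NB]
Op 7: add ND@57 -> ring=[32:NA,57:ND,88:NC,98:NB]
Op 8: add NE@46 -> ring=[32:NA,46:NE,57:ND,88:NC,98:NB]
Final route key 72: smallest pos >= 72 is 88 -> NC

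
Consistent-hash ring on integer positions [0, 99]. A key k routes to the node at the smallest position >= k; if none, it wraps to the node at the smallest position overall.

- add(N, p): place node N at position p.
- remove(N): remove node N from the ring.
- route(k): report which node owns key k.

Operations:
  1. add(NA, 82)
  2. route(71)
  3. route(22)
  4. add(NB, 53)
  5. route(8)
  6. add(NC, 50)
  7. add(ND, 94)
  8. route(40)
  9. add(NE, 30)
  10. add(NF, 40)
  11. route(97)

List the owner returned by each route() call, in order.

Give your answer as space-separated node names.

Answer: NA NA NB NC NE

Derivation:
Op 1: add NA@82 -> ring=[82:NA]
Op 2: route key 71: smallest pos >= 71 is 82 -> NA
Op 3: route key 22: smallest pos >= 22 is 82 -> NA
Op 4: add NB@53 -> ring=[53:NB,82:NA]
Op 5: route key 8: smallest pos >= 8 is 53 -> NB
Op 6: add NC@50 -> ring=[50:NC,53:NB,82:NA]
Op 7: add ND@94 -> ring=[50:NC,53:NB,82:NA,94:ND]
Op 8: route key 40: smallest pos >= 40 is 50 -> NC
Op 9: add NE@30 -> ring=[30:NE,50:NC,53:NB,82:NA,94:ND]
Op 10: add NF@40 -> ring=[30:NE,40:NF,50:NC,53:NB,82:NA,94:ND]
Op 11: route key 97: none >= 97, wrap to smallest pos 30 -> NE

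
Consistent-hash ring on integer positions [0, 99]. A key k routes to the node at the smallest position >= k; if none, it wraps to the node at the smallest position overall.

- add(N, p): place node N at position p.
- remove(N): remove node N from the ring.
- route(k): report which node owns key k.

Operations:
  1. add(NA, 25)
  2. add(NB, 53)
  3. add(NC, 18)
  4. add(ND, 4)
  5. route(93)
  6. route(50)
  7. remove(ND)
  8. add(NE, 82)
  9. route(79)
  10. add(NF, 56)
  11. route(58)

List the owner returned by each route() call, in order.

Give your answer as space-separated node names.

Answer: ND NB NE NE

Derivation:
Op 1: add NA@25 -> ring=[25:NA]
Op 2: add NB@53 -> ring=[25:NA,53:NB]
Op 3: add NC@18 -> ring=[18:NC,25:NA,53:NB]
Op 4: add ND@4 -> ring=[4:ND,18:NC,25:NA,53:NB]
Op 5: route key 93: none >= 93, wrap to smallest pos 4 -> ND
Op 6: route key 50: smallest pos >= 50 is 53 -> NB
Op 7: remove ND -> ring=[18:NC,25:NA,53:NB]
Op 8: add NE@82 -> ring=[18:NC,25:NA,53:NB,82:NE]
Op 9: route key 79: smallest pos >= 79 is 82 -> NE
Op 10: add NF@56 -> ring=[18:NC,25:NA,53:NB,56:NF,82:NE]
Op 11: route key 58: smallest pos >= 58 is 82 -> NE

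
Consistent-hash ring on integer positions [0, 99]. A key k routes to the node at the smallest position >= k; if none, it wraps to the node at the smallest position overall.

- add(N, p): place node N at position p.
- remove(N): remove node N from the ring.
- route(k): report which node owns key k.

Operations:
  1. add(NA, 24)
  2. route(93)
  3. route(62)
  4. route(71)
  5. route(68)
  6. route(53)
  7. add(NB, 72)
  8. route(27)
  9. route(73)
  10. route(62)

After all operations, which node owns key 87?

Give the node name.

Answer: NA

Derivation:
Op 1: add NA@24 -> ring=[24:NA]
Op 2: route key 93: none >= 93, wrap to smallest pos 24 -> NA
Op 3: route key 62: none >= 62, wrap to smallest pos 24 -> NA
Op 4: route key 71: none >= 71, wrap to smallest pos 24 -> NA
Op 5: route key 68: none >= 68, wrap to smallest pos 24 -> NA
Op 6: route key 53: none >= 53, wrap to smallest pos 24 -> NA
Op 7: add NB@72 -> ring=[24:NA,72:NB]
Op 8: route key 27: smallest pos >= 27 is 72 -> NB
Op 9: route key 73: none >= 73, wrap to smallest pos 24 -> NA
Op 10: route key 62: smallest pos >= 62 is 72 -> NB
Final route key 87: none >= 87, wrap to smallest pos 24 -> NA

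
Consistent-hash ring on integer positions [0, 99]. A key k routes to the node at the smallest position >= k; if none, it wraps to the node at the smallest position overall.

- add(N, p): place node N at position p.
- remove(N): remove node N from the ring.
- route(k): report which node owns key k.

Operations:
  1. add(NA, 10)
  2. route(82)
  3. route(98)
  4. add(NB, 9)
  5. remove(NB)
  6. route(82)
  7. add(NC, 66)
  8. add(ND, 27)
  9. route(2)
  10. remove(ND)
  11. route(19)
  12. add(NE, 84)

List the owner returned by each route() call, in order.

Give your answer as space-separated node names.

Answer: NA NA NA NA NC

Derivation:
Op 1: add NA@10 -> ring=[10:NA]
Op 2: route key 82: none >= 82, wrap to smallest pos 10 -> NA
Op 3: route key 98: none >= 98, wrap to smallest pos 10 -> NA
Op 4: add NB@9 -> ring=[9:NB,10:NA]
Op 5: remove NB -> ring=[10:NA]
Op 6: route key 82: none >= 82, wrap to smallest pos 10 -> NA
Op 7: add NC@66 -> ring=[10:NA,66:NC]
Op 8: add ND@27 -> ring=[10:NA,27:ND,66:NC]
Op 9: route key 2: smallest pos >= 2 is 10 -> NA
Op 10: remove ND -> ring=[10:NA,66:NC]
Op 11: route key 19: smallest pos >= 19 is 66 -> NC
Op 12: add NE@84 -> ring=[10:NA,66:NC,84:NE]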